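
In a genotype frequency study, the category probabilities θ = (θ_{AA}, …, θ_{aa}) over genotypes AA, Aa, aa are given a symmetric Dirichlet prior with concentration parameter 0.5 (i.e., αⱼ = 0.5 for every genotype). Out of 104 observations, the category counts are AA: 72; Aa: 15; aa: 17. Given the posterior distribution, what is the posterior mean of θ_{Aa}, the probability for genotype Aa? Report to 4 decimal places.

0.1469

The Dirichlet prior is conjugate to the Multinomial likelihood: each posterior αⱼ = prior αⱼ + observed count nⱼ.
Posterior concentration: (72.5, 15.5, 17.5), total = 105.5.
E[θ_{Aa}|data] = α_{Aa}/Σα = 15.5/105.5 = 0.1469.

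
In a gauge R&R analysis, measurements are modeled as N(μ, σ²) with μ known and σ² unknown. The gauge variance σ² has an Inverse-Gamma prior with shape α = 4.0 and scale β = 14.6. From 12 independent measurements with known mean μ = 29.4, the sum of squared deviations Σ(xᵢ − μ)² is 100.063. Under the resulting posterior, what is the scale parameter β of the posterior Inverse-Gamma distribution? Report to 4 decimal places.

With known mean μ and an Inverse-Gamma(α, β) prior on σ², the Normal likelihood is conjugate: posterior is Inv-Gamma(α + n/2, β + Σ(xᵢ−μ)²/2).
Posterior: Inv-Gamma(4.0 + 12/2, 14.6 + 100.063/2) = Inv-Gamma(10.00, 64.6315).
Posterior β = 64.6315.

64.6315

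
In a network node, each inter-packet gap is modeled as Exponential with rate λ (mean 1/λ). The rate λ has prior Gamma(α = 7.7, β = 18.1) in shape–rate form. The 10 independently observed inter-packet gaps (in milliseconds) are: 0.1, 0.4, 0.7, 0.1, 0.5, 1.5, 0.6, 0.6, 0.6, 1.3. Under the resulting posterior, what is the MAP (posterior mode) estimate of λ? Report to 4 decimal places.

0.6816

With a Gamma(shape α, rate β) prior on the exponential rate λ, the posterior after n observations with total T = Σxᵢ is Gamma(α+n, β+T).
Sum of observations T = 6.4 milliseconds; n = 10.
Posterior: Gamma(7.7+10, 18.1+6.4) = Gamma(17.7, 24.5).
Mode = (α−1)/β = 0.6816.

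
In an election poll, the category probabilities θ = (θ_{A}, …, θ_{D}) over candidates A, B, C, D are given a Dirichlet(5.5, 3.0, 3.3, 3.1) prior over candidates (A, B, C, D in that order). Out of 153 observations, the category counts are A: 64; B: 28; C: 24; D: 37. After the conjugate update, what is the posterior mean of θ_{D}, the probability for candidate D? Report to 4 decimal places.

0.2388

The Dirichlet prior is conjugate to the Multinomial likelihood: each posterior αⱼ = prior αⱼ + observed count nⱼ.
Posterior concentration: (69.5, 31.0, 27.3, 40.1), total = 167.9.
E[θ_{D}|data] = α_{D}/Σα = 40.1/167.9 = 0.2388.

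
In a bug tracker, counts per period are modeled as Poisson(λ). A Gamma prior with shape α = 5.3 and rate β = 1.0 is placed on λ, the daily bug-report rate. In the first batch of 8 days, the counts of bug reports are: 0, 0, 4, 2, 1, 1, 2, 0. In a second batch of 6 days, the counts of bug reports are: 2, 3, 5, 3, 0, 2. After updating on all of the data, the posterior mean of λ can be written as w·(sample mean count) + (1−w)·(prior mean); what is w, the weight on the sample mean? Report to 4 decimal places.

0.9333

With a Gamma(shape α, rate β) prior, the Poisson likelihood is conjugate: the posterior is Gamma(α + ΣXᵢ, β + n).
Total number of days: n = 8 + 6 = 14.
Posterior mean = (α₀+S)/(β₀+n) = [n/(β₀+n)]·(S/n) + [β₀/(β₀+n)]·(α₀/β₀), so only n and β₀ enter the weight.
Weight on data w = n/(β₀+n) = 14/(1.0+14) = 14/15.0 = 0.9333.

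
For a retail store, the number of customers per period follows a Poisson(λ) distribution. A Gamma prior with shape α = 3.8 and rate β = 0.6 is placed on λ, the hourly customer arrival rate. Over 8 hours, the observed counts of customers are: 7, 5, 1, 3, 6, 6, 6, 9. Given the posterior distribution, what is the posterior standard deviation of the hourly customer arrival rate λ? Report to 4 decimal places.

With a Gamma(shape α, rate β) prior, the Poisson likelihood is conjugate: the posterior is Gamma(α + ΣXᵢ, β + n).
Sum of counts S = 43 over n = 8 hours.
Posterior: Gamma(α+S, β+n) = Gamma(3.8+43, 0.6+8) = Gamma(46.8, 8.6).
SD = √α/β = √46.8/8.6 = 0.7955.

0.7955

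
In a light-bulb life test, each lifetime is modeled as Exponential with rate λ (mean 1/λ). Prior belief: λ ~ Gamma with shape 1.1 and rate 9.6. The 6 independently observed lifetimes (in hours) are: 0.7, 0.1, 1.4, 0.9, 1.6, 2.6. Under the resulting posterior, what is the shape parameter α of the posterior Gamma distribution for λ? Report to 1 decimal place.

With a Gamma(shape α, rate β) prior on the exponential rate λ, the posterior after n observations with total T = Σxᵢ is Gamma(α+n, β+T).
Sum of observations T = 7.3 hours; n = 6.
Posterior: Gamma(1.1+6, 9.6+7.3) = Gamma(7.1, 16.9).
Posterior α = 7.1.

7.1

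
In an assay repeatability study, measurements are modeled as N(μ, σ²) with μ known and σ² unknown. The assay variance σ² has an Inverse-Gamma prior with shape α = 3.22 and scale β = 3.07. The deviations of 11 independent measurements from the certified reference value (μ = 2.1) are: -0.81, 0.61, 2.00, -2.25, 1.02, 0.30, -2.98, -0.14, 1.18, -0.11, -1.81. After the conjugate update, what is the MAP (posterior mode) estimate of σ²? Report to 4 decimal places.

With known mean μ and an Inverse-Gamma(α, β) prior on σ², the Normal likelihood is conjugate: posterior is Inv-Gamma(α + n/2, β + Σ(xᵢ−μ)²/2).
Σ(xᵢ−μ)² = (-0.81)² + (0.61)² + (2.00)² + (-2.25)² + (1.02)² + (0.30)² + (-2.98)² + (-0.14)² + (1.18)² + (-0.11)² + (-1.81)² = 24.8017.
Posterior: Inv-Gamma(3.22 + 11/2, 3.07 + 24.8017/2) = Inv-Gamma(8.72, 15.47085).
Mode = β/(α+1) = 15.47085/9.72 = 1.5917.

1.5917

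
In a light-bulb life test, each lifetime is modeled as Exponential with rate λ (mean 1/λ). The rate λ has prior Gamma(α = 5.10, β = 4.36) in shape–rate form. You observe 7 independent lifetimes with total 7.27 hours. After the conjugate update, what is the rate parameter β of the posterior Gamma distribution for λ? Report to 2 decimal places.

With a Gamma(shape α, rate β) prior on the exponential rate λ, the posterior after n observations with total T = Σxᵢ is Gamma(α+n, β+T).
Posterior: Gamma(5.10+7, 4.36+7.27) = Gamma(12.10, 11.63).
Posterior β = 11.63.

11.63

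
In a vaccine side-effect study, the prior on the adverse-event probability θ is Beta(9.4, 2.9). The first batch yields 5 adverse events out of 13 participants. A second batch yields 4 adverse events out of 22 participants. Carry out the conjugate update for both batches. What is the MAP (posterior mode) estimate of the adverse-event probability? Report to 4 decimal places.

The Beta prior is conjugate to a Binomial/Bernoulli likelihood; the update adds successes to α and failures to β.
After batch 1: Beta(9.4+5, 2.9+8) = Beta(14.4, 10.9).
After batch 2: Beta(14.4+4, 10.9+18) = Beta(18.4, 28.9).
Mode of Beta(a,b) for a,b>1 is (a−1)/(a+b−2) = 17.4/45.3 = 0.3841.

0.3841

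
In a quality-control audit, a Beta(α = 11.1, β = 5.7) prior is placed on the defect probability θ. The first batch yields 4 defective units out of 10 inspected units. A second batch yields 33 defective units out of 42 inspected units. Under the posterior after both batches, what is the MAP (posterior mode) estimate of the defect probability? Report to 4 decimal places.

0.7051

The Beta prior is conjugate to a Binomial/Bernoulli likelihood; the update adds successes to α and failures to β.
After batch 1: Beta(11.1+4, 5.7+6) = Beta(15.1, 11.7).
After batch 2: Beta(15.1+33, 11.7+9) = Beta(48.1, 20.7).
Mode of Beta(a,b) for a,b>1 is (a−1)/(a+b−2) = 47.1/66.8 = 0.7051.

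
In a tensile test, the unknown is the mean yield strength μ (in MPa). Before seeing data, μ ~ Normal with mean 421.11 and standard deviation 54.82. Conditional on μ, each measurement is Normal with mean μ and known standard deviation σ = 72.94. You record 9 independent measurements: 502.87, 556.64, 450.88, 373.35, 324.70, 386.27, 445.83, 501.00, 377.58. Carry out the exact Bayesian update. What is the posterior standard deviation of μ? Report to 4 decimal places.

For Normal data with known variance σ², a Normal(μ₀, σ₀²) prior on μ is conjugate. Posterior precision = 1/σ₀² + n/σ²; posterior mean is the precision-weighted average of μ₀ and x̄.
σ₀² = 54.82² = 3005.2324, σ² = 72.94² = 5320.2436; σ² + n·σ₀² = 5320.2436 + 9·3005.2324 = 32367.3352.
Posterior precision = 1/σ₀² + n/σ² = 1/3005.2324 + 9/5320.2436 = (σ² + n·σ₀²)/(σ₀²σ²) = 32367.3352/(3005.2324·5320.2436); posterior variance σₙ² = σ₀²σ²/(σ² + n·σ₀²) = 3005.2324·5320.2436/32367.3352 = 493.972344.
Posterior SD = √σₙ² = √(3005.2324·5320.2436/32367.3352) = 22.2255.

22.2255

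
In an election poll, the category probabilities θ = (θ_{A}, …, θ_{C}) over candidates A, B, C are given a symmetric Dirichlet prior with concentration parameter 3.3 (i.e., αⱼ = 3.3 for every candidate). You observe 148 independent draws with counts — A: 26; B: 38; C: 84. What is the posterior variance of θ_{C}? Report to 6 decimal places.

The Dirichlet prior is conjugate to the Multinomial likelihood: each posterior αⱼ = prior αⱼ + observed count nⱼ.
Posterior concentration: (29.3, 41.3, 87.3), total = 157.9.
Var[θ_j] = α_j(Σα−α_j)/((Σα)²(Σα+1)) = 87.3·70.6/(157.9²·158.9) = 0.001556.

0.001556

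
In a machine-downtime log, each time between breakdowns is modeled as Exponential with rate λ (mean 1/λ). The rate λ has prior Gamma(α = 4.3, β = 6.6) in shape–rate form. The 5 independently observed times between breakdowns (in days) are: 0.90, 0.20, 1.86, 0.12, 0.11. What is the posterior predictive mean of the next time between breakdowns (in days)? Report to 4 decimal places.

1.1795

With a Gamma(shape α, rate β) prior on the exponential rate λ, the posterior after n observations with total T = Σxᵢ is Gamma(α+n, β+T).
Sum of observations T = 3.19 days; n = 5.
Posterior: Gamma(4.3+5, 6.6+3.19) = Gamma(9.3, 9.79).
The predictive distribution for the next observation is Lomax; its mean is β/(α−1) = 9.79/8.3 = 1.1795.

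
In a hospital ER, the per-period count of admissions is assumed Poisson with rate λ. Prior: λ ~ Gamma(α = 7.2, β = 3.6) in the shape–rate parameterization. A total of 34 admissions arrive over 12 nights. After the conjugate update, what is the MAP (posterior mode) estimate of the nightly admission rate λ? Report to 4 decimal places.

2.5769

With a Gamma(shape α, rate β) prior, the Poisson likelihood is conjugate: the posterior is Gamma(α + ΣXᵢ, β + n).
Posterior: Gamma(α+S, β+n) = Gamma(7.2+34, 3.6+12) = Gamma(41.2, 15.6).
Mode of Gamma(α,β) for α≥1 is (α−1)/β = 40.2/15.6 = 2.5769.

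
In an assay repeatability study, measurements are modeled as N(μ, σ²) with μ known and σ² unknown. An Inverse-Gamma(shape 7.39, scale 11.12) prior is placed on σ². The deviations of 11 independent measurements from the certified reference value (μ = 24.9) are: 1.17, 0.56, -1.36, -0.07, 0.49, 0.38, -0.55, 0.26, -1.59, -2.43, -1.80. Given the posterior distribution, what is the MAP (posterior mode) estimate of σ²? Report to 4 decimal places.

1.3753

With known mean μ and an Inverse-Gamma(α, β) prior on σ², the Normal likelihood is conjugate: posterior is Inv-Gamma(α + n/2, β + Σ(xᵢ−μ)²/2).
Σ(xᵢ−μ)² = (1.17)² + (0.56)² + (-1.36)² + (-0.07)² + (0.49)² + (0.38)² + (-0.55)² + (0.26)² + (-1.59)² + (-2.43)² + (-1.80)² = 15.9646.
Posterior: Inv-Gamma(7.39 + 11/2, 11.12 + 15.9646/2) = Inv-Gamma(12.89, 19.10230).
Mode = β/(α+1) = 19.10230/13.89 = 1.3753.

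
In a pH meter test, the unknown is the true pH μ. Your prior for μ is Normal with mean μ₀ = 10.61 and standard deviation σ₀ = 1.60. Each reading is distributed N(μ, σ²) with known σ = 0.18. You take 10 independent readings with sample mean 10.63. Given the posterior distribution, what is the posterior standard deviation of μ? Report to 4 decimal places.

For Normal data with known variance σ², a Normal(μ₀, σ₀²) prior on μ is conjugate. Posterior precision = 1/σ₀² + n/σ²; posterior mean is the precision-weighted average of μ₀ and x̄.
σ₀² = 1.60² = 2.56, σ² = 0.18² = 0.0324; σ² + n·σ₀² = 0.0324 + 10·2.56 = 25.6324.
Posterior precision = 1/σ₀² + n/σ² = 1/2.56 + 10/0.0324 = (σ² + n·σ₀²)/(σ₀²σ²) = 25.6324/(2.56·0.0324); posterior variance σₙ² = σ₀²σ²/(σ² + n·σ₀²) = 2.56·0.0324/25.6324 = 0.003236.
Posterior SD = √σₙ² = √(2.56·0.0324/25.6324) = 0.0569.

0.0569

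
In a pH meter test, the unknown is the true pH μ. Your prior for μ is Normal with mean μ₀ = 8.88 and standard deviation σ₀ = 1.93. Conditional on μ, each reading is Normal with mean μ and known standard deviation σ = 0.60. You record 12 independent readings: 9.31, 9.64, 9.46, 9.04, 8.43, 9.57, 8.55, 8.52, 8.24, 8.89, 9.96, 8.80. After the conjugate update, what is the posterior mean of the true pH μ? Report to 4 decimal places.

9.0329

For Normal data with known variance σ², a Normal(μ₀, σ₀²) prior on μ is conjugate. Posterior precision = 1/σ₀² + n/σ²; posterior mean is the precision-weighted average of μ₀ and x̄.
Σxᵢ = 9.31 + 9.64 + 9.46 + 9.04 + 8.43 + 9.57 + 8.55 + 8.52 + 8.24 + 8.89 + 9.96 + 8.80 = 108.41, so n·x̄ = 108.41.
σ₀² = 1.93² = 3.7249, σ² = 0.60² = 0.36; σ² + n·σ₀² = 0.36 + 12·3.7249 = 45.0588.
Posterior mean = (μ₀/σ₀² + n·x̄/σ²)/(1/σ₀² + n/σ²) = (σ²·μ₀ + σ₀²·n·x̄)/(σ² + n·σ₀²) = (0.36·8.88 + 3.7249·108.41)/45.0588 = 407.013209/45.0588 = 9.0329.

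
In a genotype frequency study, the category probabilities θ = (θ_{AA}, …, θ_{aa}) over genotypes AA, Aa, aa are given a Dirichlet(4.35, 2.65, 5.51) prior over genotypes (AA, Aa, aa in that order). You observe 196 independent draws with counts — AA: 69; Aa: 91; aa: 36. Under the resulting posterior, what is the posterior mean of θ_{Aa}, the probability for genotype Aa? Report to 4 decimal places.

The Dirichlet prior is conjugate to the Multinomial likelihood: each posterior αⱼ = prior αⱼ + observed count nⱼ.
Posterior concentration: (73.35, 93.65, 41.51), total = 208.51.
E[θ_{Aa}|data] = α_{Aa}/Σα = 93.65/208.51 = 0.4491.

0.4491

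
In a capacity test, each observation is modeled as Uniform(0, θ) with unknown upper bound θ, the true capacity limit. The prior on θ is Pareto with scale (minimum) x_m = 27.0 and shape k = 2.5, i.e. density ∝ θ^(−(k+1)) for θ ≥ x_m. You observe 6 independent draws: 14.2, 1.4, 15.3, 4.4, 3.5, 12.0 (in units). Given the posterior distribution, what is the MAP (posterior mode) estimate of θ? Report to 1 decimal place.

27.0

A Pareto(scale x_m, shape k) prior on the upper bound θ of Uniform(0, θ) is conjugate: posterior is Pareto(max(x_m, max xᵢ), k + n).
Sample maximum = 15.3; prior scale x_m = 27.0 → posterior scale = max = 27.0.
Posterior shape = 2.5 + 6 = 8.5.
The Pareto density is decreasing on [x_m, ∞), so the mode is x_m = 27.0.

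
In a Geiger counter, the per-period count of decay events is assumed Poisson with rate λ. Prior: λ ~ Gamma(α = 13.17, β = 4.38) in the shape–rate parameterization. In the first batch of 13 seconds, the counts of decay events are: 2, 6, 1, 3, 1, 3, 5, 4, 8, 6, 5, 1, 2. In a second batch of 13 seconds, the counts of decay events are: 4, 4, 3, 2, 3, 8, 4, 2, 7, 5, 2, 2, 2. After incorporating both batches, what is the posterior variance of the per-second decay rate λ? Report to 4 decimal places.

0.1172

With a Gamma(shape α, rate β) prior, the Poisson likelihood is conjugate: the posterior is Gamma(α + ΣXᵢ, β + n).
Batch 1: sum of counts S = 47 over n = 13 seconds.
After batch 1: Gamma(α+S, β+n) = Gamma(13.17+47, 4.38+13) = Gamma(60.17, 17.38).
Batch 2: sum of counts S = 48 over n = 13 seconds.
After batch 2: Gamma(α+S, β+n) = Gamma(60.17+48, 17.38+13) = Gamma(108.17, 30.38).
Var = α/β² = 108.17/30.38² = 0.1172.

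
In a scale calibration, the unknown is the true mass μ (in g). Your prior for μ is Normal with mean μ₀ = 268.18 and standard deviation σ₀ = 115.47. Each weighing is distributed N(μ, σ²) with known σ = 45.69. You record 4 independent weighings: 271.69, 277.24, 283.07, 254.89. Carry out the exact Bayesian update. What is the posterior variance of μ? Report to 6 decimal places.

For Normal data with known variance σ², a Normal(μ₀, σ₀²) prior on μ is conjugate. Posterior precision = 1/σ₀² + n/σ²; posterior mean is the precision-weighted average of μ₀ and x̄.
σ₀² = 115.47² = 13333.3209, σ² = 45.69² = 2087.5761; σ² + n·σ₀² = 2087.5761 + 4·13333.3209 = 55420.8597.
Posterior precision = 1/σ₀² + n/σ² = 1/13333.3209 + 4/2087.5761 = (σ² + n·σ₀²)/(σ₀²σ²) = 55420.8597/(13333.3209·2087.5761); posterior variance σₙ² = σ₀²σ²/(σ² + n·σ₀²) = 13333.3209·2087.5761/55420.8597 = 502.235479.

502.235479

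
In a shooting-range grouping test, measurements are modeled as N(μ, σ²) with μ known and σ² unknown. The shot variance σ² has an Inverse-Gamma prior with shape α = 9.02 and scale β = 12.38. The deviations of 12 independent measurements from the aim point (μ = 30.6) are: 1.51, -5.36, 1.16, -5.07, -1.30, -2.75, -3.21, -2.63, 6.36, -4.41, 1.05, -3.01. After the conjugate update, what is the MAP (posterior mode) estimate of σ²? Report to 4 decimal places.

5.5978

With known mean μ and an Inverse-Gamma(α, β) prior on σ², the Normal likelihood is conjugate: posterior is Inv-Gamma(α + n/2, β + Σ(xᵢ−μ)²/2).
Σ(xᵢ−μ)² = (1.51)² + (-5.36)² + (1.16)² + (-5.07)² + (-1.30)² + (-2.75)² + (-3.21)² + (-2.63)² + (6.36)² + (-4.41)² + (1.05)² + (-3.01)² = 154.5940.
Posterior: Inv-Gamma(9.02 + 12/2, 12.38 + 154.5940/2) = Inv-Gamma(15.02, 89.67700).
Mode = β/(α+1) = 89.67700/16.02 = 5.5978.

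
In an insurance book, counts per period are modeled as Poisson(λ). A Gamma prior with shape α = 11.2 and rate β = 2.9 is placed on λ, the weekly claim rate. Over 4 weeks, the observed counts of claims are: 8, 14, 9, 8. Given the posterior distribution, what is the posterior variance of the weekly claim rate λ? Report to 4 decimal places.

1.0544

With a Gamma(shape α, rate β) prior, the Poisson likelihood is conjugate: the posterior is Gamma(α + ΣXᵢ, β + n).
Sum of counts S = 39 over n = 4 weeks.
Posterior: Gamma(α+S, β+n) = Gamma(11.2+39, 2.9+4) = Gamma(50.2, 6.9).
Var = α/β² = 50.2/6.9² = 1.0544.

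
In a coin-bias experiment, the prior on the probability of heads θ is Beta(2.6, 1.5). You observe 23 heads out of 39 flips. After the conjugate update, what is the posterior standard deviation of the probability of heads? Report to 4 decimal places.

0.0740

The Beta prior is conjugate to a Binomial/Bernoulli likelihood; the update adds successes to α and failures to β.
Posterior: Beta(α+k, β+n−k) = Beta(2.6+23, 1.5+16) = Beta(25.6, 17.5).
Var = αβ/((α+β)²(α+β+1)) = 25.6·17.5/(43.1²·44.1) = 0.00546871; SD = √0.00546871 = 0.0740.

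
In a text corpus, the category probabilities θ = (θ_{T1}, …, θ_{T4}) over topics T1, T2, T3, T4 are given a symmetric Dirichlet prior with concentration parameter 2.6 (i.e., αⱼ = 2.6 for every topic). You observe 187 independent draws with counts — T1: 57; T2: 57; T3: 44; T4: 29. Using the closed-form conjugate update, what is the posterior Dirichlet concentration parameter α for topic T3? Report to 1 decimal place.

46.6

The Dirichlet prior is conjugate to the Multinomial likelihood: each posterior αⱼ = prior αⱼ + observed count nⱼ.
Posterior concentration: (59.6, 59.6, 46.6, 31.6), total = 197.4.
α_{T3} = 2.6 + 44 = 46.6.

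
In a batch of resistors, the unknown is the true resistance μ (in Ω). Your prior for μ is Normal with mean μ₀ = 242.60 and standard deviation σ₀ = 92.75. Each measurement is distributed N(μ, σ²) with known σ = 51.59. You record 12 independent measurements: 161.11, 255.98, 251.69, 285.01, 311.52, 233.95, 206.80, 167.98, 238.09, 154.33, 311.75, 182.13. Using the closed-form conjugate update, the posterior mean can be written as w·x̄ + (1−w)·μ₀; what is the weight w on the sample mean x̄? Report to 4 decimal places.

0.9749

For Normal data with known variance σ², a Normal(μ₀, σ₀²) prior on μ is conjugate. Posterior precision = 1/σ₀² + n/σ²; posterior mean is the precision-weighted average of μ₀ and x̄.
σ₀² = 92.75² = 8602.5625, σ² = 51.59² = 2661.5281. Prior precision 1/σ₀² = 1/8602.5625; data precision n/σ² = 12/2661.5281.
w = (n/σ²)/(1/σ₀² + n/σ²) = n·σ₀²/(σ² + n·σ₀²) = 12·8602.5625/(2661.5281 + 12·8602.5625) = 103230.75/105892.2781 = 0.9749.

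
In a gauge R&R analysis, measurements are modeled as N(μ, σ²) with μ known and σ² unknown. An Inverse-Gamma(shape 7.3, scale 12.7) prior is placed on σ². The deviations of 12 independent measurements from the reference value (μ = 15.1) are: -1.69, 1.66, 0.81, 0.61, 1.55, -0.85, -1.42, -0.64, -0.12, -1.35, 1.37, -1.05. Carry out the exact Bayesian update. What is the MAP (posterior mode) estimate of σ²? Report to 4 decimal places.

1.4828

With known mean μ and an Inverse-Gamma(α, β) prior on σ², the Normal likelihood is conjugate: posterior is Inv-Gamma(α + n/2, β + Σ(xᵢ−μ)²/2).
Σ(xᵢ−μ)² = (-1.69)² + (1.66)² + (0.81)² + (0.61)² + (1.55)² + (-0.85)² + (-1.42)² + (-0.64)² + (-0.12)² + (-1.35)² + (1.37)² + (-1.05)² = 17.0072.
Posterior: Inv-Gamma(7.3 + 12/2, 12.7 + 17.0072/2) = Inv-Gamma(13.30, 21.20360).
Mode = β/(α+1) = 21.20360/14.30 = 1.4828.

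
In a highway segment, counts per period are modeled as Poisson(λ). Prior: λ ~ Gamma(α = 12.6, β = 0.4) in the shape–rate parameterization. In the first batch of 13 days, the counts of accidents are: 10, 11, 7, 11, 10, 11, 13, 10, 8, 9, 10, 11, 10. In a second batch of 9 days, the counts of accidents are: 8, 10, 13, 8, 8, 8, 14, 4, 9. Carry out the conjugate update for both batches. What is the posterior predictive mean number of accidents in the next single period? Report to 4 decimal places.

With a Gamma(shape α, rate β) prior, the Poisson likelihood is conjugate: the posterior is Gamma(α + ΣXᵢ, β + n).
Batch 1: sum of counts S = 131 over n = 13 days.
After batch 1: Gamma(α+S, β+n) = Gamma(12.6+131, 0.4+13) = Gamma(143.6, 13.4).
Batch 2: sum of counts S = 82 over n = 9 days.
After batch 2: Gamma(α+S, β+n) = Gamma(143.6+82, 13.4+9) = Gamma(225.6, 22.4).
The predictive distribution for one future period is NegBinom with mean α/β = 10.0714.

10.0714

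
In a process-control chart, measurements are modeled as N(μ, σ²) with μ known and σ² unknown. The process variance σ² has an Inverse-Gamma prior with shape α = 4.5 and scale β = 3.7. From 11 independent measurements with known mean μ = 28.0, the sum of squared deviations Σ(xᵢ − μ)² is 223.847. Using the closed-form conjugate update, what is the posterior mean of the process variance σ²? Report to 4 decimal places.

With known mean μ and an Inverse-Gamma(α, β) prior on σ², the Normal likelihood is conjugate: posterior is Inv-Gamma(α + n/2, β + Σ(xᵢ−μ)²/2).
Posterior: Inv-Gamma(4.5 + 11/2, 3.7 + 223.847/2) = Inv-Gamma(10.00, 115.6235).
E[σ²|data] = β/(α−1) = 115.6235/9.00 = 12.8471.

12.8471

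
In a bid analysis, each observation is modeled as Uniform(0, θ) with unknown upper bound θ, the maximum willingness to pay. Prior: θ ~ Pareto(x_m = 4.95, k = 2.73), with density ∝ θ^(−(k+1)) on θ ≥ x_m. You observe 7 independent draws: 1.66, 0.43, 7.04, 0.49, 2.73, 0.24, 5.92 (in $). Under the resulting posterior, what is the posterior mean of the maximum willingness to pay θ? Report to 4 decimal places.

A Pareto(scale x_m, shape k) prior on the upper bound θ of Uniform(0, θ) is conjugate: posterior is Pareto(max(x_m, max xᵢ), k + n).
Sample maximum = 7.04; prior scale x_m = 4.95 → posterior scale = max = 7.04.
Posterior shape = 2.73 + 7 = 9.73.
E[θ|data] = k·x_m/(k−1) = 9.73·7.04/8.73 = 7.8464.

7.8464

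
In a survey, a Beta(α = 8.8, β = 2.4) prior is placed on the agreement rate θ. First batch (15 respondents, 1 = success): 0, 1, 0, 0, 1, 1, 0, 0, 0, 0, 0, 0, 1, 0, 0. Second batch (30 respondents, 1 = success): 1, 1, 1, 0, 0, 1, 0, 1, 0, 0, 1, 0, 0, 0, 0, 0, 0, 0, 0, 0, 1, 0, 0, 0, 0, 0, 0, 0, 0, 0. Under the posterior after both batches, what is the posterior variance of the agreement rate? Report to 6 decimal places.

The Beta prior is conjugate to a Binomial/Bernoulli likelihood; the update adds successes to α and failures to β.
After batch 1: Beta(8.8+4, 2.4+11) = Beta(12.8, 13.4).
After batch 2: Beta(12.8+7, 13.4+23) = Beta(19.8, 36.4).
Var = αβ/((α+β)²(α+β+1)) = 19.8·36.4/(56.2²·57.2) = 0.003989.

0.003989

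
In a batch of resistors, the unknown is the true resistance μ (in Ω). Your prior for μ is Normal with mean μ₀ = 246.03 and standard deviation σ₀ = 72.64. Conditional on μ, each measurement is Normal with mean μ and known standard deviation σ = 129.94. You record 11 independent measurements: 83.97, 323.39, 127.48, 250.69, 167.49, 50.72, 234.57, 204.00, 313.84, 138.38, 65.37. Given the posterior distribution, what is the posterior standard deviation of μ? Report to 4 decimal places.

34.4826

For Normal data with known variance σ², a Normal(μ₀, σ₀²) prior on μ is conjugate. Posterior precision = 1/σ₀² + n/σ²; posterior mean is the precision-weighted average of μ₀ and x̄.
σ₀² = 72.64² = 5276.5696, σ² = 129.94² = 16884.4036; σ² + n·σ₀² = 16884.4036 + 11·5276.5696 = 74926.6692.
Posterior precision = 1/σ₀² + n/σ² = 1/5276.5696 + 11/16884.4036 = (σ² + n·σ₀²)/(σ₀²σ²) = 74926.6692/(5276.5696·16884.4036); posterior variance σₙ² = σ₀²σ²/(σ² + n·σ₀²) = 5276.5696·16884.4036/74926.6692 = 1189.052332.
Posterior SD = √σₙ² = √(5276.5696·16884.4036/74926.6692) = 34.4826.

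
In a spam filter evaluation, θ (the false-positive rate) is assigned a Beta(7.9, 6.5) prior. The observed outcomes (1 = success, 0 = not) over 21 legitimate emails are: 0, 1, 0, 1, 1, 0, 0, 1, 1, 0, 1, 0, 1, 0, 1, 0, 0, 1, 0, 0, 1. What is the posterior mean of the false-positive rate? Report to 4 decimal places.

0.5056

The Beta prior is conjugate to a Binomial/Bernoulli likelihood; the update adds successes to α and failures to β.
Posterior: Beta(α+k, β+n−k) = Beta(7.9+10, 6.5+11) = Beta(17.9, 17.5).
Posterior mean = α/(α+β) = 17.9/35.4 = 0.5056.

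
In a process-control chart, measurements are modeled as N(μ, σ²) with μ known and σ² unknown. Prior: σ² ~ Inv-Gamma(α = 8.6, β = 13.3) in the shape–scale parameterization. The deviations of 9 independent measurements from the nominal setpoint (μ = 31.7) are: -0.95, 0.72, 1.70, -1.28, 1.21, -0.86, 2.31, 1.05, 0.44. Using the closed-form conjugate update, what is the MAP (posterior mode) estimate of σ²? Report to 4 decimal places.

With known mean μ and an Inverse-Gamma(α, β) prior on σ², the Normal likelihood is conjugate: posterior is Inv-Gamma(α + n/2, β + Σ(xᵢ−μ)²/2).
Σ(xᵢ−μ)² = (-0.95)² + (0.72)² + (1.70)² + (-1.28)² + (1.21)² + (-0.86)² + (2.31)² + (1.05)² + (0.44)² = 14.7852.
Posterior: Inv-Gamma(8.6 + 9/2, 13.3 + 14.7852/2) = Inv-Gamma(13.10, 20.69260).
Mode = β/(α+1) = 20.69260/14.10 = 1.4676.

1.4676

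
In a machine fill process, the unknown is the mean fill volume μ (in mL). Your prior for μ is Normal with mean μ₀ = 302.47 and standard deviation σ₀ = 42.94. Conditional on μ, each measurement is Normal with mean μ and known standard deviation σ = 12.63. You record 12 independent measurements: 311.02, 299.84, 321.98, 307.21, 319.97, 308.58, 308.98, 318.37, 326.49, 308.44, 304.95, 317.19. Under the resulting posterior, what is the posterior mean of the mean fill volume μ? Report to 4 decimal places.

312.6781

For Normal data with known variance σ², a Normal(μ₀, σ₀²) prior on μ is conjugate. Posterior precision = 1/σ₀² + n/σ²; posterior mean is the precision-weighted average of μ₀ and x̄.
Σxᵢ = 311.02 + 299.84 + 321.98 + 307.21 + 319.97 + 308.58 + 308.98 + 318.37 + 326.49 + 308.44 + 304.95 + 317.19 = 3753.02, so n·x̄ = 3753.02.
σ₀² = 42.94² = 1843.8436, σ² = 12.63² = 159.5169; σ² + n·σ₀² = 159.5169 + 12·1843.8436 = 22285.6401.
Posterior mean = (μ₀/σ₀² + n·x̄/σ²)/(1/σ₀² + n/σ²) = (σ²·μ₀ + σ₀²·n·x̄)/(σ² + n·σ₀²) = (159.5169·302.47 + 1843.8436·3753.02)/22285.6401 = 6968230.984415/22285.6401 = 312.6781.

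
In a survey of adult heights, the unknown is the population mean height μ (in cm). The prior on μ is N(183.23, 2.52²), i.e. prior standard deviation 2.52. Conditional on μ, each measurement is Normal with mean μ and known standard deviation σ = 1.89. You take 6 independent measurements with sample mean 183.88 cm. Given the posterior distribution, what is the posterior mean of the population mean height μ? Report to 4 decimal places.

183.8243

For Normal data with known variance σ², a Normal(μ₀, σ₀²) prior on μ is conjugate. Posterior precision = 1/σ₀² + n/σ²; posterior mean is the precision-weighted average of μ₀ and x̄.
n·x̄ = 6·183.88 = 1103.28.
σ₀² = 2.52² = 6.3504, σ² = 1.89² = 3.5721; σ² + n·σ₀² = 3.5721 + 6·6.3504 = 41.6745.
Posterior mean = (μ₀/σ₀² + n·x̄/σ²)/(1/σ₀² + n/σ²) = (σ²·μ₀ + σ₀²·n·x̄)/(σ² + n·σ₀²) = (3.5721·183.23 + 6.3504·1103.28)/41.6745 = 7660.785195/41.6745 = 183.8243.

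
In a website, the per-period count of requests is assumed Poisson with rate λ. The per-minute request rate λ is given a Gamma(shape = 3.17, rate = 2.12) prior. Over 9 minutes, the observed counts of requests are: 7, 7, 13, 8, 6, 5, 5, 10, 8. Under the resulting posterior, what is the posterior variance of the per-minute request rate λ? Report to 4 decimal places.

0.5836

With a Gamma(shape α, rate β) prior, the Poisson likelihood is conjugate: the posterior is Gamma(α + ΣXᵢ, β + n).
Sum of counts S = 69 over n = 9 minutes.
Posterior: Gamma(α+S, β+n) = Gamma(3.17+69, 2.12+9) = Gamma(72.17, 11.12).
Var = α/β² = 72.17/11.12² = 0.5836.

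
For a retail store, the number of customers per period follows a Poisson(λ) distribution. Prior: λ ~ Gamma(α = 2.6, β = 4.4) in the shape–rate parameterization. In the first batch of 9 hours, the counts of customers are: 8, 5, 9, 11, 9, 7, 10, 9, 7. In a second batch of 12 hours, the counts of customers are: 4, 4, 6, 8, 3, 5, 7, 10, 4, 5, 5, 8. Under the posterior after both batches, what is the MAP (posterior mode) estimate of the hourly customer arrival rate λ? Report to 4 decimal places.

5.7323

With a Gamma(shape α, rate β) prior, the Poisson likelihood is conjugate: the posterior is Gamma(α + ΣXᵢ, β + n).
Batch 1: sum of counts S = 75 over n = 9 hours.
After batch 1: Gamma(α+S, β+n) = Gamma(2.6+75, 4.4+9) = Gamma(77.6, 13.4).
Batch 2: sum of counts S = 69 over n = 12 hours.
After batch 2: Gamma(α+S, β+n) = Gamma(77.6+69, 13.4+12) = Gamma(146.6, 25.4).
Mode of Gamma(α,β) for α≥1 is (α−1)/β = 145.6/25.4 = 5.7323.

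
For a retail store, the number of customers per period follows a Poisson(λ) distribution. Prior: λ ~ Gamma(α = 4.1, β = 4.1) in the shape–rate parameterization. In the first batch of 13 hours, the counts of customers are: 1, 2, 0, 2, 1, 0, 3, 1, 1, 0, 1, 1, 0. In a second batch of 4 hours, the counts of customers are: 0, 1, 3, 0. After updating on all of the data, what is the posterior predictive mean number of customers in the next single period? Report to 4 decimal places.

1.0000

With a Gamma(shape α, rate β) prior, the Poisson likelihood is conjugate: the posterior is Gamma(α + ΣXᵢ, β + n).
Batch 1: sum of counts S = 13 over n = 13 hours.
After batch 1: Gamma(α+S, β+n) = Gamma(4.1+13, 4.1+13) = Gamma(17.1, 17.1).
Batch 2: sum of counts S = 4 over n = 4 hours.
After batch 2: Gamma(α+S, β+n) = Gamma(17.1+4, 17.1+4) = Gamma(21.1, 21.1).
The predictive distribution for one future period is NegBinom with mean α/β = 1.0000.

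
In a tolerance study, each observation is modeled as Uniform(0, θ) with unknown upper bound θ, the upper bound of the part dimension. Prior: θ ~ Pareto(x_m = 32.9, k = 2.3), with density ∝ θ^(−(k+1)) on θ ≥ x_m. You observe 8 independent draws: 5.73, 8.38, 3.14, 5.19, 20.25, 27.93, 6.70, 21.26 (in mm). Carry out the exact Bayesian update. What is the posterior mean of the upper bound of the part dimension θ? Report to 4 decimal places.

A Pareto(scale x_m, shape k) prior on the upper bound θ of Uniform(0, θ) is conjugate: posterior is Pareto(max(x_m, max xᵢ), k + n).
Sample maximum = 27.93; prior scale x_m = 32.9 → posterior scale = max = 32.90.
Posterior shape = 2.3 + 8 = 10.3.
E[θ|data] = k·x_m/(k−1) = 10.3·32.90/9.3 = 36.4376.

36.4376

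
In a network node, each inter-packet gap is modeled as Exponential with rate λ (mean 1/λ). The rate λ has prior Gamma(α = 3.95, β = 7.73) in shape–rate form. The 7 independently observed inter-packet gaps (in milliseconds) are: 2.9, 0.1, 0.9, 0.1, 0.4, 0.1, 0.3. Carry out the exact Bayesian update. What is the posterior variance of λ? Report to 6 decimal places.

With a Gamma(shape α, rate β) prior on the exponential rate λ, the posterior after n observations with total T = Σxᵢ is Gamma(α+n, β+T).
Sum of observations T = 4.8 milliseconds; n = 7.
Posterior: Gamma(3.95+7, 7.73+4.8) = Gamma(10.95, 12.53).
Var = α/β² = 0.069745.

0.069745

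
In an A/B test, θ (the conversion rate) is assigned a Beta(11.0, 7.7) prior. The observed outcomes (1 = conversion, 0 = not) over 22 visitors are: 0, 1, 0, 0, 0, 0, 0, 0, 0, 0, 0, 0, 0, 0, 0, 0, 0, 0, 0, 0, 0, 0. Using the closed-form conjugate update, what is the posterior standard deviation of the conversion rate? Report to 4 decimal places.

The Beta prior is conjugate to a Binomial/Bernoulli likelihood; the update adds successes to α and failures to β.
Posterior: Beta(α+k, β+n−k) = Beta(11.0+1, 7.7+21) = Beta(12.0, 28.7).
Var = αβ/((α+β)²(α+β+1)) = 12.0·28.7/(40.7²·41.7) = 0.00498584; SD = √0.00498584 = 0.0706.

0.0706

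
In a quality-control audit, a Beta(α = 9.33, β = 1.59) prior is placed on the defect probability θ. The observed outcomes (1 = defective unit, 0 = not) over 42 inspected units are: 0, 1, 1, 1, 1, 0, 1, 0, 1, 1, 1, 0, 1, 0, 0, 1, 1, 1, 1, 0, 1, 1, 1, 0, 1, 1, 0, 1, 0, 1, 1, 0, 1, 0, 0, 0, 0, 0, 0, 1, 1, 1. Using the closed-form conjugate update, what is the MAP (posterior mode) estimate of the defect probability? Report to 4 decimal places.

0.6546

The Beta prior is conjugate to a Binomial/Bernoulli likelihood; the update adds successes to α and failures to β.
Posterior: Beta(α+k, β+n−k) = Beta(9.33+25, 1.59+17) = Beta(34.33, 18.59).
Mode of Beta(a,b) for a,b>1 is (a−1)/(a+b−2) = 33.33/50.92 = 0.6546.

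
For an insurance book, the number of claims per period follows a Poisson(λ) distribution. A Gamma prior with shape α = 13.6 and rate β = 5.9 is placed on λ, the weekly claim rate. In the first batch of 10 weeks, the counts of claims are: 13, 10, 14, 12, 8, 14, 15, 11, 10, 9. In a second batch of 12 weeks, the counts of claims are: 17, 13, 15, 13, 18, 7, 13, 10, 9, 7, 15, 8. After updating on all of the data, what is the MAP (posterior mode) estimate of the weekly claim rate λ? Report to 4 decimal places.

9.8065

With a Gamma(shape α, rate β) prior, the Poisson likelihood is conjugate: the posterior is Gamma(α + ΣXᵢ, β + n).
Batch 1: sum of counts S = 116 over n = 10 weeks.
After batch 1: Gamma(α+S, β+n) = Gamma(13.6+116, 5.9+10) = Gamma(129.6, 15.9).
Batch 2: sum of counts S = 145 over n = 12 weeks.
After batch 2: Gamma(α+S, β+n) = Gamma(129.6+145, 15.9+12) = Gamma(274.6, 27.9).
Mode of Gamma(α,β) for α≥1 is (α−1)/β = 273.6/27.9 = 9.8065.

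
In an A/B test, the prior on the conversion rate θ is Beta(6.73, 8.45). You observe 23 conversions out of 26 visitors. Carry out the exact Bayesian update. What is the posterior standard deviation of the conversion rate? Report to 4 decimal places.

The Beta prior is conjugate to a Binomial/Bernoulli likelihood; the update adds successes to α and failures to β.
Posterior: Beta(α+k, β+n−k) = Beta(6.73+23, 8.45+3) = Beta(29.73, 11.45).
Var = αβ/((α+β)²(α+β+1)) = 29.73·11.45/(41.18²·42.18) = 0.00475906; SD = √0.00475906 = 0.0690.

0.0690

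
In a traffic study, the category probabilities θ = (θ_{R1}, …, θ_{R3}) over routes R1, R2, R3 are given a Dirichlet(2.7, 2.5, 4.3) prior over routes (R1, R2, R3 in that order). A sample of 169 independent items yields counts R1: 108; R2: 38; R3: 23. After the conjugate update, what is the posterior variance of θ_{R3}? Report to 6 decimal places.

0.000722

The Dirichlet prior is conjugate to the Multinomial likelihood: each posterior αⱼ = prior αⱼ + observed count nⱼ.
Posterior concentration: (110.7, 40.5, 27.3), total = 178.5.
Var[θ_j] = α_j(Σα−α_j)/((Σα)²(Σα+1)) = 27.3·151.2/(178.5²·179.5) = 0.000722.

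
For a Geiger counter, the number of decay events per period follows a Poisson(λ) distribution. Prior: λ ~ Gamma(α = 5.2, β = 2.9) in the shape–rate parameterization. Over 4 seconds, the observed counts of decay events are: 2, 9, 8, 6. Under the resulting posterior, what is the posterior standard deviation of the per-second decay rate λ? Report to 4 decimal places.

With a Gamma(shape α, rate β) prior, the Poisson likelihood is conjugate: the posterior is Gamma(α + ΣXᵢ, β + n).
Sum of counts S = 25 over n = 4 seconds.
Posterior: Gamma(α+S, β+n) = Gamma(5.2+25, 2.9+4) = Gamma(30.2, 6.9).
SD = √α/β = √30.2/6.9 = 0.7964.

0.7964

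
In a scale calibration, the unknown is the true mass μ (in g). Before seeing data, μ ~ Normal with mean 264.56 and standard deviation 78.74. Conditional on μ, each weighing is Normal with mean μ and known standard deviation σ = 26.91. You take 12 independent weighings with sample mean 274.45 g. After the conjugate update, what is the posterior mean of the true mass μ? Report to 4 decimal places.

274.3547

For Normal data with known variance σ², a Normal(μ₀, σ₀²) prior on μ is conjugate. Posterior precision = 1/σ₀² + n/σ²; posterior mean is the precision-weighted average of μ₀ and x̄.
n·x̄ = 12·274.45 = 3293.4.
σ₀² = 78.74² = 6199.9876, σ² = 26.91² = 724.1481; σ² + n·σ₀² = 724.1481 + 12·6199.9876 = 75123.9993.
Posterior mean = (μ₀/σ₀² + n·x̄/σ²)/(1/σ₀² + n/σ²) = (σ²·μ₀ + σ₀²·n·x̄)/(σ² + n·σ₀²) = (724.1481·264.56 + 6199.9876·3293.4)/75123.9993 = 20610619.783176/75123.9993 = 274.3547.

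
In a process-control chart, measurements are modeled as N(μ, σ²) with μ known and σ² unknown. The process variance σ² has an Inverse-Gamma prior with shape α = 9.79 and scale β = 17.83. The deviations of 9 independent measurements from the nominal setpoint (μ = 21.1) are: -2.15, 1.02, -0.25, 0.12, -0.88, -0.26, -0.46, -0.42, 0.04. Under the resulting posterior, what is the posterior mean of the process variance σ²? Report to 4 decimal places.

1.6039

With known mean μ and an Inverse-Gamma(α, β) prior on σ², the Normal likelihood is conjugate: posterior is Inv-Gamma(α + n/2, β + Σ(xᵢ−μ)²/2).
Σ(xᵢ−μ)² = (-2.15)² + (1.02)² + (-0.25)² + (0.12)² + (-0.88)² + (-0.26)² + (-0.46)² + (-0.42)² + (0.04)² = 6.9714.
Posterior: Inv-Gamma(9.79 + 9/2, 17.83 + 6.9714/2) = Inv-Gamma(14.29, 21.31570).
E[σ²|data] = β/(α−1) = 21.31570/13.29 = 1.6039.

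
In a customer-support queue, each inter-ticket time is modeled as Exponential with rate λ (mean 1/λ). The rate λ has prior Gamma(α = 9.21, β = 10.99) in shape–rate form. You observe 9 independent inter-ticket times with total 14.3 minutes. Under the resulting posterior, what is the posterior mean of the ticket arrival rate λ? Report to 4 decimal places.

With a Gamma(shape α, rate β) prior on the exponential rate λ, the posterior after n observations with total T = Σxᵢ is Gamma(α+n, β+T).
Posterior: Gamma(9.21+9, 10.99+14.3) = Gamma(18.21, 25.29).
Posterior mean of λ = α/β = 18.21/25.29 = 0.7200.

0.7200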